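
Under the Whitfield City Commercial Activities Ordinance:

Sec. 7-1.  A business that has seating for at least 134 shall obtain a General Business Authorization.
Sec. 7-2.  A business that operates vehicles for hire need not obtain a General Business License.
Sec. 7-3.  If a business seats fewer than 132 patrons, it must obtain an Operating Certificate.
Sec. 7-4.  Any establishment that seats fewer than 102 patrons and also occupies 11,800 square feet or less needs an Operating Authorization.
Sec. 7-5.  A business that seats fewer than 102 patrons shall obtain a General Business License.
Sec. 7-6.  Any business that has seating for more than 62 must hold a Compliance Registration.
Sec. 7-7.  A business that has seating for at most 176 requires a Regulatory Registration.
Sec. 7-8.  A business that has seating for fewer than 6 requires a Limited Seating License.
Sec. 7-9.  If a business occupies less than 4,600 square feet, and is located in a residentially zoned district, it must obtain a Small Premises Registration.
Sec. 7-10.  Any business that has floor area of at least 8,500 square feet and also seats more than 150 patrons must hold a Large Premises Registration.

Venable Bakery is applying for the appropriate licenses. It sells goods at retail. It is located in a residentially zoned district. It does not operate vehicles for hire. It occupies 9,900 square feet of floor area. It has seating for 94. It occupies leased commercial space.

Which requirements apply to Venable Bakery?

Compliance Registration, General Business License, Operating Authorization, Operating Certificate, Regulatory Registration

Sec. 7-1. seating 94 < 134 → General Business Authorization not required.
Sec. 7-2. does not operate vehicles for hire → General Business License exemption does not apply.
Sec. 7-3. seating 94 < 132 → Operating Certificate required.
Sec. 7-4. seating 94 < 102; floor area 9,900 square feet ≤ 11,800 square feet → Operating Authorization required.
Sec. 7-5. seating 94 < 102 → General Business License required.
Sec. 7-6. seating 94 > 62 → Compliance Registration required.
Sec. 7-7. seating 94 ≤ 176 → Regulatory Registration required.
Sec. 7-8. seating 94 ≥ 6 → Limited Seating License not required.
Sec. 7-9. floor area 9,900 square feet ≥ 4,600 square feet; is located in a residentially zoned district → Small Premises Registration not required.
Sec. 7-10. floor area 9,900 square feet ≥ 8,500 square feet; seating 94 ≤ 150 → Large Premises Registration not required.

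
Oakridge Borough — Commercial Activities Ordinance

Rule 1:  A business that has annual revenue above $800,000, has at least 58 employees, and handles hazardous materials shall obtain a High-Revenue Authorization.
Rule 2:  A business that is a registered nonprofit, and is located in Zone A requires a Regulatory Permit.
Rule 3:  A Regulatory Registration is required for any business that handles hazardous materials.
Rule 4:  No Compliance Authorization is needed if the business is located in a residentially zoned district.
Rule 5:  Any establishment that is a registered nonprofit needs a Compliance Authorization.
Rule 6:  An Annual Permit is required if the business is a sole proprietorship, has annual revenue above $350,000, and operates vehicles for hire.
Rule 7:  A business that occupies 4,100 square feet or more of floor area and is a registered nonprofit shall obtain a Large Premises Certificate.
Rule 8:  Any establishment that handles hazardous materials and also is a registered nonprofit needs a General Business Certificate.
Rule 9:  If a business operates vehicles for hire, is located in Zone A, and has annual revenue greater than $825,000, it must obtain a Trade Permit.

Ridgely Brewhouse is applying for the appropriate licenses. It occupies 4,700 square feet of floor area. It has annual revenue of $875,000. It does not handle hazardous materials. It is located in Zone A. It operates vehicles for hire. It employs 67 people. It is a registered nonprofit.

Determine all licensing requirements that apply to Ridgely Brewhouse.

Compliance Authorization, Large Premises Certificate, Regulatory Permit, Trade Permit

Rule 1: revenue $875,000 > $800,000; employees 67 ≥ 58; does not handle hazardous materials → High-Revenue Authorization not required.
Rule 2: is a registered nonprofit; is located in Zone A → Regulatory Permit required.
Rule 3: does not handle hazardous materials → Regulatory Registration not required.
Rule 4: is located in Zone A (not: is located in a residentially zoned district) → Compliance Authorization exemption does not apply.
Rule 5: is a registered nonprofit → Compliance Authorization required.
Rule 6: is a registered nonprofit (not: is a sole proprietorship); revenue $875,000 > $350,000; operates vehicles for hire → Annual Permit not required.
Rule 7: floor area 4,700 square feet ≥ 4,100 square feet; is a registered nonprofit → Large Premises Certificate required.
Rule 8: does not handle hazardous materials; is a registered nonprofit → General Business Certificate not required.
Rule 9: operates vehicles for hire; is located in Zone A; revenue $875,000 > $825,000 → Trade Permit required.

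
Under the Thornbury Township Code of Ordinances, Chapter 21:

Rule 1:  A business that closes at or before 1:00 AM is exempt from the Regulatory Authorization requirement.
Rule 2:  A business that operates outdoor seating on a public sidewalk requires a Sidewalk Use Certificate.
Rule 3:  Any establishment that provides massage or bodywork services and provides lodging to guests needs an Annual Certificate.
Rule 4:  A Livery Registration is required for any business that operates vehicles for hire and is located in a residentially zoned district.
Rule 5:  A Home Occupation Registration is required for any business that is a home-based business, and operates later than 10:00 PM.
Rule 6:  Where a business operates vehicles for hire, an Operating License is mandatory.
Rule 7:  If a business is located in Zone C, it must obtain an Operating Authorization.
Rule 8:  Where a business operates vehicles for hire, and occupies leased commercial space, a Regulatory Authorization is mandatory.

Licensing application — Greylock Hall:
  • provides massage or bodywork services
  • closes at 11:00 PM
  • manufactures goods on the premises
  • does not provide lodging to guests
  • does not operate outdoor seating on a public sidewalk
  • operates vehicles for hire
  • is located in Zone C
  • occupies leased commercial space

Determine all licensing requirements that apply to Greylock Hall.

Operating Authorization, Operating License

Rule 1: closes 11:00 PM, at/before 1:00 AM → exempt from Regulatory Authorization.
Rule 2: does not operate outdoor seating on a public sidewalk → Sidewalk Use Certificate not required.
Rule 3: provides massage or bodywork services; does not provide lodging to guests → Annual Certificate not required.
Rule 4: operates vehicles for hire; is located in Zone C (not: is located in a residentially zoned district) → Livery Registration not required.
Rule 5: occupies leased commercial space (not: is a home-based business); closes 11:00 PM, after 10:00 PM → Home Occupation Registration not required.
Rule 6: operates vehicles for hire → Operating License required.
Rule 7: is located in Zone C → Operating Authorization required.
Rule 8: operates vehicles for hire; occupies leased commercial space → Regulatory Authorization required.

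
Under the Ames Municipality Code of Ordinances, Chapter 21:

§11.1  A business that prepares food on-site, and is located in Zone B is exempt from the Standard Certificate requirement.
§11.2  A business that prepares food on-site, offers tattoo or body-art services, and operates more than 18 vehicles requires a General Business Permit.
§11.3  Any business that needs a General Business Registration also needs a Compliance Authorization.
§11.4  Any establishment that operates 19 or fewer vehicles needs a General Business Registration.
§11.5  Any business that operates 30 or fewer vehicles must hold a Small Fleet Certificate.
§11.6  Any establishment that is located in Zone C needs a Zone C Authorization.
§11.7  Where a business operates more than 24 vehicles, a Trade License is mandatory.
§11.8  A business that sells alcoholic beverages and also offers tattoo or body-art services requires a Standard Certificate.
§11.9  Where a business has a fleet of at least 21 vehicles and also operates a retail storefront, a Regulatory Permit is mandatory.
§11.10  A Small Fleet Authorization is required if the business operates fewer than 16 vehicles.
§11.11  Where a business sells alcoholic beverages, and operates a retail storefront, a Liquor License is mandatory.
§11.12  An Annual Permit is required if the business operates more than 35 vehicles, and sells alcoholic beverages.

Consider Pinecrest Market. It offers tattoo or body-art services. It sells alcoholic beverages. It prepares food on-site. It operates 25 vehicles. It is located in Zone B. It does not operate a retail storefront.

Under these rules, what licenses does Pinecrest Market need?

General Business Permit, Small Fleet Certificate, Trade License

§11.1 prepares food on-site; is located in Zone B → exempt from Standard Certificate.
§11.2 prepares food on-site; offers tattoo or body-art services; vehicles 25 > 18 → General Business Permit required.
§11.3 General Business Registration is not required → no effect.
§11.4 vehicles 25 > 19 → General Business Registration not required.
§11.5 vehicles 25 ≤ 30 → Small Fleet Certificate required.
§11.6 is located in Zone B (not: is located in Zone C) → Zone C Authorization not required.
§11.7 vehicles 25 > 24 → Trade License required.
§11.8 sells alcoholic beverages; offers tattoo or body-art services → Standard Certificate required.
§11.9 vehicles 25 ≥ 21; does not operate a retail storefront → Regulatory Permit not required.
§11.10 vehicles 25 ≥ 16 → Small Fleet Authorization not required.
§11.11 sells alcoholic beverages; does not operate a retail storefront → Liquor License not required.
§11.12 vehicles 25 ≤ 35; sells alcoholic beverages → Annual Permit not required.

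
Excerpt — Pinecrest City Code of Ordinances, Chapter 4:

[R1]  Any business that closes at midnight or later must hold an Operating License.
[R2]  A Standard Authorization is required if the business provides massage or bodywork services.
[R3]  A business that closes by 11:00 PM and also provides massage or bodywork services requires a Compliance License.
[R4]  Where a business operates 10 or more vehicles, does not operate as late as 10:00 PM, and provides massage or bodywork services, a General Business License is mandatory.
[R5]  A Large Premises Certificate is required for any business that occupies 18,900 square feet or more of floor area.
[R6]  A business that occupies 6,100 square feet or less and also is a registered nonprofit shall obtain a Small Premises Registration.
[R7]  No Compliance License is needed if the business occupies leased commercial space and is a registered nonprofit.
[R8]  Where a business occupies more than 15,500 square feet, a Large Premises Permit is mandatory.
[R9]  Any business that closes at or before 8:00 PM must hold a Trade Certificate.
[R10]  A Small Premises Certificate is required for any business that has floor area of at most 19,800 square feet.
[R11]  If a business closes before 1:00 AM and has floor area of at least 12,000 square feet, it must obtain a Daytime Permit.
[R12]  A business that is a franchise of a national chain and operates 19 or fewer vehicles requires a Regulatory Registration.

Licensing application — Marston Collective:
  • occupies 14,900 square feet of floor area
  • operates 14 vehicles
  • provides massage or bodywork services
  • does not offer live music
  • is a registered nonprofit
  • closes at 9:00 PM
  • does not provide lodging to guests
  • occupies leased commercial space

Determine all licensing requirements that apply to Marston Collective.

Daytime Permit, General Business License, Small Premises Certificate, Standard Authorization

[R1] closes 9:00 PM, at/before midnight → Operating License not required.
[R2] provides massage or bodywork services → Standard Authorization required.
[R3] closes 9:00 PM, at/before 11:00 PM; provides massage or bodywork services → Compliance License required.
[R4] vehicles 14 ≥ 10; closes 9:00 PM, at/before 10:00 PM; provides massage or bodywork services → General Business License required.
[R5] floor area 14,900 square feet < 18,900 square feet → Large Premises Certificate not required.
[R6] floor area 14,900 square feet > 6,100 square feet; is a registered nonprofit → Small Premises Registration not required.
[R7] occupies leased commercial space; is a registered nonprofit → exempt from Compliance License.
[R8] floor area 14,900 square feet ≤ 15,500 square feet → Large Premises Permit not required.
[R9] closes 9:00 PM, after 8:00 PM → Trade Certificate not required.
[R10] floor area 14,900 square feet ≤ 19,800 square feet → Small Premises Certificate required.
[R11] closes 9:00 PM, at/before 1:00 AM; floor area 14,900 square feet ≥ 12,000 square feet → Daytime Permit required.
[R12] is a registered nonprofit (not: is a franchise of a national chain); vehicles 14 ≤ 19 → Regulatory Registration not required.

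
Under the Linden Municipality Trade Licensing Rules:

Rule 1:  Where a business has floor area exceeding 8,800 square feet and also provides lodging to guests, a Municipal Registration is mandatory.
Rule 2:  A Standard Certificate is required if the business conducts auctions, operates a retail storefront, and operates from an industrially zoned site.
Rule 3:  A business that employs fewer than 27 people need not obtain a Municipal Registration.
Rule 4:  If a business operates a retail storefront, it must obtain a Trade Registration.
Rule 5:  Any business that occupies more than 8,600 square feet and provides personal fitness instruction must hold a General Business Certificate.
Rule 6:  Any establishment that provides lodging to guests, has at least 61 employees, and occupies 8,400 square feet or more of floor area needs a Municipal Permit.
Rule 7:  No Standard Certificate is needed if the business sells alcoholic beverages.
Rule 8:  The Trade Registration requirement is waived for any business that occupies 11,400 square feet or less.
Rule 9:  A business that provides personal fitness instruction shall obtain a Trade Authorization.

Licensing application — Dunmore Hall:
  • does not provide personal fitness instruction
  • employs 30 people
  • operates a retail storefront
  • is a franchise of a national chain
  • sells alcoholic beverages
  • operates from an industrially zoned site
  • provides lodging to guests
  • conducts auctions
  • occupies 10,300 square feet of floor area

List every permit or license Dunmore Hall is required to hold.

Rule 1: floor area 10,300 square feet > 8,800 square feet; provides lodging to guests → Municipal Registration required.
Rule 2: conducts auctions; operates a retail storefront; operates from an industrially zoned site → Standard Certificate required.
Rule 3: employees 30 ≥ 27 → Municipal Registration exemption does not apply.
Rule 4: operates a retail storefront → Trade Registration required.
Rule 5: floor area 10,300 square feet > 8,600 square feet; does not provide personal fitness instruction → General Business Certificate not required.
Rule 6: provides lodging to guests; employees 30 < 61; floor area 10,300 square feet ≥ 8,400 square feet → Municipal Permit not required.
Rule 7: sells alcoholic beverages → exempt from Standard Certificate.
Rule 8: floor area 10,300 square feet ≤ 11,400 square feet → exempt from Trade Registration.
Rule 9: does not provide personal fitness instruction → Trade Authorization not required.

Municipal Registration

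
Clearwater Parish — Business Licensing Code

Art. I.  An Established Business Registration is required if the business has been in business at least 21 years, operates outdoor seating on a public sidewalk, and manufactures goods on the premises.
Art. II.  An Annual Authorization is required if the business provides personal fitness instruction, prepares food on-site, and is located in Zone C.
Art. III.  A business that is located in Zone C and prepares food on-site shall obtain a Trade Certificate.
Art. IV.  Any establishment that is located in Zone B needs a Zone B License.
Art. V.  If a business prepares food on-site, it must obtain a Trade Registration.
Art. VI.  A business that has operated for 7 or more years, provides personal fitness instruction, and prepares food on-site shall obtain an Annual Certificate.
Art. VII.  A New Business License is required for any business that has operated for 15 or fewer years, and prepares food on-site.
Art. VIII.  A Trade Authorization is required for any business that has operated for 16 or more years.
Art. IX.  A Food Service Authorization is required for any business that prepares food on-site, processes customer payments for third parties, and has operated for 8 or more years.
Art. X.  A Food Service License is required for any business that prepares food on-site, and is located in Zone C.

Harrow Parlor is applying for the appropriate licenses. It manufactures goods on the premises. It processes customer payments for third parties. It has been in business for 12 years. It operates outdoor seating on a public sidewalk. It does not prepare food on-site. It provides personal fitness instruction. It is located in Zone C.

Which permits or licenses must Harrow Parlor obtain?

Art. I. years in business 12 < 21; operates outdoor seating on a public sidewalk; manufactures goods on the premises → Established Business Registration not required.
Art. II. provides personal fitness instruction; does not prepare food on-site; is located in Zone C → Annual Authorization not required.
Art. III. is located in Zone C; does not prepare food on-site → Trade Certificate not required.
Art. IV. is located in Zone C (not: is located in Zone B) → Zone B License not required.
Art. V. does not prepare food on-site → Trade Registration not required.
Art. VI. years in business 12 ≥ 7; provides personal fitness instruction; does not prepare food on-site → Annual Certificate not required.
Art. VII. years in business 12 ≤ 15; does not prepare food on-site → New Business License not required.
Art. VIII. years in business 12 < 16 → Trade Authorization not required.
Art. IX. does not prepare food on-site; processes customer payments for third parties; years in business 12 ≥ 8 → Food Service Authorization not required.
Art. X. does not prepare food on-site; is located in Zone C → Food Service License not required.

None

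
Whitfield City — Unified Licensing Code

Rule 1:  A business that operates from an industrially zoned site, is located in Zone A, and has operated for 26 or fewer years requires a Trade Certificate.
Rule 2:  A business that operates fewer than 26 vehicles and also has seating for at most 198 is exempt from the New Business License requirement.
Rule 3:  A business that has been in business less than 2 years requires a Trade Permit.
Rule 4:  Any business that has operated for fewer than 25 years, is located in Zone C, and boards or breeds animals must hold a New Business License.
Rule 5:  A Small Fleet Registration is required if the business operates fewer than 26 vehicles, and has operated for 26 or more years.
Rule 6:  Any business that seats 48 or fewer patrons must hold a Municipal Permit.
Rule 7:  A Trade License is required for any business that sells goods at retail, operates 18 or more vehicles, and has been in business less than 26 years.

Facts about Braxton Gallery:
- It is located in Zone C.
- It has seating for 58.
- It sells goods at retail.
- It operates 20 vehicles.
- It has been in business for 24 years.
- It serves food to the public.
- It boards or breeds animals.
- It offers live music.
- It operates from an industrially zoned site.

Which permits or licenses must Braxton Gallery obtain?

Trade License

Rule 1: operates from an industrially zoned site; is located in Zone C (not: is located in Zone A); years in business 24 ≤ 26 → Trade Certificate not required.
Rule 2: vehicles 20 < 26; seating 58 ≤ 198 → exempt from New Business License.
Rule 3: years in business 24 ≥ 2 → Trade Permit not required.
Rule 4: years in business 24 < 25; is located in Zone C; boards or breeds animals → New Business License required.
Rule 5: vehicles 20 < 26; years in business 24 < 26 → Small Fleet Registration not required.
Rule 6: seating 58 > 48 → Municipal Permit not required.
Rule 7: sells goods at retail; vehicles 20 ≥ 18; years in business 24 < 26 → Trade License required.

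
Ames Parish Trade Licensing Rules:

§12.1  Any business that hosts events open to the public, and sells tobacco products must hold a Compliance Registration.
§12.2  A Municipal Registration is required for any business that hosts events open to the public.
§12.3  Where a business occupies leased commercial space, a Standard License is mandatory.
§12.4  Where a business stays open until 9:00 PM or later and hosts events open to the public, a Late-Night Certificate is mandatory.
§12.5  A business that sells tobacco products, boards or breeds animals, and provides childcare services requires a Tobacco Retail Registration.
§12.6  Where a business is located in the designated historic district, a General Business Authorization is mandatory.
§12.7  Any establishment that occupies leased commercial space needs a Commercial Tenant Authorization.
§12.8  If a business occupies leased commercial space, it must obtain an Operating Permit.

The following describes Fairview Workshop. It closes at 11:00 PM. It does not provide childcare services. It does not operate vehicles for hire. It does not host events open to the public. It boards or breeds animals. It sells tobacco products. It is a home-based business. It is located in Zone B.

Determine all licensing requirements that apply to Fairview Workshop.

§12.1 does not host events open to the public; sells tobacco products → Compliance Registration not required.
§12.2 does not host events open to the public → Municipal Registration not required.
§12.3 is a home-based business (not: occupies leased commercial space) → Standard License not required.
§12.4 closes 11:00 PM, after 9:00 PM; does not host events open to the public → Late-Night Certificate not required.
§12.5 sells tobacco products; boards or breeds animals; does not provide childcare services → Tobacco Retail Registration not required.
§12.6 is located in Zone B (not: is located in the designated historic district) → General Business Authorization not required.
§12.7 is a home-based business (not: occupies leased commercial space) → Commercial Tenant Authorization not required.
§12.8 is a home-based business (not: occupies leased commercial space) → Operating Permit not required.

None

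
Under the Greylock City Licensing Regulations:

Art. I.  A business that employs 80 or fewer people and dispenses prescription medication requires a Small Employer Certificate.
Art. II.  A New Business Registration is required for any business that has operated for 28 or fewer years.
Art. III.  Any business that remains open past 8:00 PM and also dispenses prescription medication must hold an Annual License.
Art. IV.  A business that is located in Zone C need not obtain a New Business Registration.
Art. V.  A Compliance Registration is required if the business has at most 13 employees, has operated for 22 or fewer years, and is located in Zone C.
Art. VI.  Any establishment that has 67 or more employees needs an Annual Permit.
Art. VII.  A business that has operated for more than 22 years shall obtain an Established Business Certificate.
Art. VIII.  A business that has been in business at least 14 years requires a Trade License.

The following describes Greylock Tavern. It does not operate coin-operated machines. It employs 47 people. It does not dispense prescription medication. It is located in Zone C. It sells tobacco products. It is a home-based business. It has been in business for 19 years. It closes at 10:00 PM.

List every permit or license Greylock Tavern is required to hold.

Art. I. employees 47 ≤ 80; does not dispense prescription medication → Small Employer Certificate not required.
Art. II. years in business 19 ≤ 28 → New Business Registration required.
Art. III. closes 10:00 PM, after 8:00 PM; does not dispense prescription medication → Annual License not required.
Art. IV. is located in Zone C → exempt from New Business Registration.
Art. V. employees 47 > 13; years in business 19 ≤ 22; is located in Zone C → Compliance Registration not required.
Art. VI. employees 47 < 67 → Annual Permit not required.
Art. VII. years in business 19 ≤ 22 → Established Business Certificate not required.
Art. VIII. years in business 19 ≥ 14 → Trade License required.

Trade License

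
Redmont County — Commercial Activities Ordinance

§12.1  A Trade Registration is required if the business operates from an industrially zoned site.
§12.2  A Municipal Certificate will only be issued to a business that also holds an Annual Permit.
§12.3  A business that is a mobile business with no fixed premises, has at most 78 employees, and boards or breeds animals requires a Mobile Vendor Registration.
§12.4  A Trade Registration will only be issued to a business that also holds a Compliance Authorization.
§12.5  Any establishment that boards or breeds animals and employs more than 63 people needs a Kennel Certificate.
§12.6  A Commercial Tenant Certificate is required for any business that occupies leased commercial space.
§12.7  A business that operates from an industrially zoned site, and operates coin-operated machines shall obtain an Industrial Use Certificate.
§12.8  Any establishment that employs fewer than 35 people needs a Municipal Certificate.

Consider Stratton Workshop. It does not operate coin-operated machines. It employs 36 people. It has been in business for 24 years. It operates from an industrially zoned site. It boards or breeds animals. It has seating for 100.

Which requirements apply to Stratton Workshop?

Compliance Authorization, Trade Registration

§12.1 operates from an industrially zoned site → Trade Registration required.
§12.2 Municipal Certificate is not required → no effect.
§12.3 operates from an industrially zoned site (not: is a mobile business with no fixed premises); employees 36 ≤ 78; boards or breeds animals → Mobile Vendor Registration not required.
§12.4 Trade Registration is required → Compliance Authorization also required.
§12.5 boards or breeds animals; employees 36 ≤ 63 → Kennel Certificate not required.
§12.6 operates from an industrially zoned site (not: occupies leased commercial space) → Commercial Tenant Certificate not required.
§12.7 operates from an industrially zoned site; does not operate coin-operated machines → Industrial Use Certificate not required.
§12.8 employees 36 ≥ 35 → Municipal Certificate not required.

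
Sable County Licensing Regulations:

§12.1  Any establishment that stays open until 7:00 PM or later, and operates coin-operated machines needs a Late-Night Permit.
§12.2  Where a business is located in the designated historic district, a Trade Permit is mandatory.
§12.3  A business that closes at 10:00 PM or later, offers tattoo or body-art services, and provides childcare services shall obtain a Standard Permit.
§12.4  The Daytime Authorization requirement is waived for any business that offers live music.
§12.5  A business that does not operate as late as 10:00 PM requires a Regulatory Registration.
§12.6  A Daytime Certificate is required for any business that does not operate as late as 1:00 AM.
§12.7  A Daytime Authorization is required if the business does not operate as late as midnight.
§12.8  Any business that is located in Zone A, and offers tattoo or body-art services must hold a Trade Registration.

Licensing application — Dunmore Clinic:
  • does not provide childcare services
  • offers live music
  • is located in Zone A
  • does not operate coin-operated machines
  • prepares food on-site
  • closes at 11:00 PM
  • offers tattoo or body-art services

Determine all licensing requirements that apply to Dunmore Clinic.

§12.1 closes 11:00 PM, after 7:00 PM; does not operate coin-operated machines → Late-Night Permit not required.
§12.2 is located in Zone A (not: is located in the designated historic district) → Trade Permit not required.
§12.3 closes 11:00 PM, after 10:00 PM; offers tattoo or body-art services; does not provide childcare services → Standard Permit not required.
§12.4 offers live music → exempt from Daytime Authorization.
§12.5 closes 11:00 PM, after 10:00 PM → Regulatory Registration not required.
§12.6 closes 11:00 PM, at/before 1:00 AM → Daytime Certificate required.
§12.7 closes 11:00 PM, at/before midnight → Daytime Authorization required.
§12.8 is located in Zone A; offers tattoo or body-art services → Trade Registration required.

Daytime Certificate, Trade Registration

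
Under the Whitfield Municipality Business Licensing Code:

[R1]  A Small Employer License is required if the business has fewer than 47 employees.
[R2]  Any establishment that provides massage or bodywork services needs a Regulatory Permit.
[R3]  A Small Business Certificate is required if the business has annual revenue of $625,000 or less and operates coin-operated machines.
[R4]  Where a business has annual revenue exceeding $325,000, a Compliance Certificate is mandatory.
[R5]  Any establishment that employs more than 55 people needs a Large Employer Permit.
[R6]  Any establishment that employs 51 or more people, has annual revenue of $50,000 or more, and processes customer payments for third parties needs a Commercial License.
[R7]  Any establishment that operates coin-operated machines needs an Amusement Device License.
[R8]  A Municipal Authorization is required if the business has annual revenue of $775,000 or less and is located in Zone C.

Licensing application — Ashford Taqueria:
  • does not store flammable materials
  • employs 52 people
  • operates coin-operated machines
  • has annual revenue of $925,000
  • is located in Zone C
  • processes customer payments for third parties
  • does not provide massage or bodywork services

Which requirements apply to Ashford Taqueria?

[R1] employees 52 ≥ 47 → Small Employer License not required.
[R2] does not provide massage or bodywork services → Regulatory Permit not required.
[R3] revenue $925,000 > $625,000; operates coin-operated machines → Small Business Certificate not required.
[R4] revenue $925,000 > $325,000 → Compliance Certificate required.
[R5] employees 52 ≤ 55 → Large Employer Permit not required.
[R6] employees 52 ≥ 51; revenue $925,000 ≥ $50,000; processes customer payments for third parties → Commercial License required.
[R7] operates coin-operated machines → Amusement Device License required.
[R8] revenue $925,000 > $775,000; is located in Zone C → Municipal Authorization not required.

Amusement Device License, Commercial License, Compliance Certificate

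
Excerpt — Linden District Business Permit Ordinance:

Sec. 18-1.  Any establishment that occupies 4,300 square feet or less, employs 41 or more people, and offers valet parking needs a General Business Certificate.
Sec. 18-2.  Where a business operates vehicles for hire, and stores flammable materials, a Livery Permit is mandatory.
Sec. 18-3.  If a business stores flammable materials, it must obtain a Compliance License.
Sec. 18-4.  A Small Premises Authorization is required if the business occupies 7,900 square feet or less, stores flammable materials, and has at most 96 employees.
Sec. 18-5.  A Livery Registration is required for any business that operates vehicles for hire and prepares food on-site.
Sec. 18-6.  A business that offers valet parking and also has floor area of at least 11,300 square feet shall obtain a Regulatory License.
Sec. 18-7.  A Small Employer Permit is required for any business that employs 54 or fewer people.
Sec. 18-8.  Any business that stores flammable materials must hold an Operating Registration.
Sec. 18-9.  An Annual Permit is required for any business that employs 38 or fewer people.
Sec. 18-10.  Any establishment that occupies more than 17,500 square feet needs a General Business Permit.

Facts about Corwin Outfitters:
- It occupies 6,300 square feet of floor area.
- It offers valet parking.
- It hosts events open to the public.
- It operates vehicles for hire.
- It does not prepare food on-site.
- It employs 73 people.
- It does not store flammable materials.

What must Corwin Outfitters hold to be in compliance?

None

Sec. 18-1. floor area 6,300 square feet > 4,300 square feet; employees 73 ≥ 41; offers valet parking → General Business Certificate not required.
Sec. 18-2. operates vehicles for hire; does not store flammable materials → Livery Permit not required.
Sec. 18-3. does not store flammable materials → Compliance License not required.
Sec. 18-4. floor area 6,300 square feet ≤ 7,900 square feet; does not store flammable materials; employees 73 ≤ 96 → Small Premises Authorization not required.
Sec. 18-5. operates vehicles for hire; does not prepare food on-site → Livery Registration not required.
Sec. 18-6. offers valet parking; floor area 6,300 square feet < 11,300 square feet → Regulatory License not required.
Sec. 18-7. employees 73 > 54 → Small Employer Permit not required.
Sec. 18-8. does not store flammable materials → Operating Registration not required.
Sec. 18-9. employees 73 > 38 → Annual Permit not required.
Sec. 18-10. floor area 6,300 square feet ≤ 17,500 square feet → General Business Permit not required.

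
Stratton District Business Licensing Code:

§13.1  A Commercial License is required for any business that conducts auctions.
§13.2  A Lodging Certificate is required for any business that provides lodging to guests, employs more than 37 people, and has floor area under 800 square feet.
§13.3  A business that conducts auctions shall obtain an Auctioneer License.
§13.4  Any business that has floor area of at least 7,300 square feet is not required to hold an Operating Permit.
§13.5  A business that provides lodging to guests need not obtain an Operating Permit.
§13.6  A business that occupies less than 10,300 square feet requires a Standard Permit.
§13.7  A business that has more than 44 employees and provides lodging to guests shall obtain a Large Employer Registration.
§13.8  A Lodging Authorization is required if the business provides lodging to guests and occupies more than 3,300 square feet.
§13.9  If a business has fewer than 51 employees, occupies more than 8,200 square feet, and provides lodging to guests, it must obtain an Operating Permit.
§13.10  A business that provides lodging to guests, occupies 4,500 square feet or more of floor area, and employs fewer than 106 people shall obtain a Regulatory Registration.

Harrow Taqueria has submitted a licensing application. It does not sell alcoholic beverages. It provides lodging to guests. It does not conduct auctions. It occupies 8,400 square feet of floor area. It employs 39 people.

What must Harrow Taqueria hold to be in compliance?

§13.1 does not conduct auctions → Commercial License not required.
§13.2 provides lodging to guests; employees 39 > 37; floor area 8,400 square feet ≥ 800 square feet → Lodging Certificate not required.
§13.3 does not conduct auctions → Auctioneer License not required.
§13.4 floor area 8,400 square feet ≥ 7,300 square feet → exempt from Operating Permit.
§13.5 provides lodging to guests → exempt from Operating Permit.
§13.6 floor area 8,400 square feet < 10,300 square feet → Standard Permit required.
§13.7 employees 39 ≤ 44; provides lodging to guests → Large Employer Registration not required.
§13.8 provides lodging to guests; floor area 8,400 square feet > 3,300 square feet → Lodging Authorization required.
§13.9 employees 39 < 51; floor area 8,400 square feet > 8,200 square feet; provides lodging to guests → Operating Permit required.
§13.10 provides lodging to guests; floor area 8,400 square feet ≥ 4,500 square feet; employees 39 < 106 → Regulatory Registration required.

Lodging Authorization, Regulatory Registration, Standard Permit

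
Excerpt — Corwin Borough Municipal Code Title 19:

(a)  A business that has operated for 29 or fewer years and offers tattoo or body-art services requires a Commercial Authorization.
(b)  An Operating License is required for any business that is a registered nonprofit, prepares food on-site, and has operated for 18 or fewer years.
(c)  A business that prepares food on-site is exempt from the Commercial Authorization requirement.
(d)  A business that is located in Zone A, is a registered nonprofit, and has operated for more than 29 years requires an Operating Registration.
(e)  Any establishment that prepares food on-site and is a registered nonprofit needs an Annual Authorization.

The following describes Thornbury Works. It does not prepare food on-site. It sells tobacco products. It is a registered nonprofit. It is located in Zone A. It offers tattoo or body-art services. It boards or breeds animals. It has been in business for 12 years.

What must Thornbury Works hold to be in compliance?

Commercial Authorization

(a) years in business 12 ≤ 29; offers tattoo or body-art services → Commercial Authorization required.
(b) is a registered nonprofit; does not prepare food on-site; years in business 12 ≤ 18 → Operating License not required.
(c) does not prepare food on-site → Commercial Authorization exemption does not apply.
(d) is located in Zone A; is a registered nonprofit; years in business 12 ≤ 29 → Operating Registration not required.
(e) does not prepare food on-site; is a registered nonprofit → Annual Authorization not required.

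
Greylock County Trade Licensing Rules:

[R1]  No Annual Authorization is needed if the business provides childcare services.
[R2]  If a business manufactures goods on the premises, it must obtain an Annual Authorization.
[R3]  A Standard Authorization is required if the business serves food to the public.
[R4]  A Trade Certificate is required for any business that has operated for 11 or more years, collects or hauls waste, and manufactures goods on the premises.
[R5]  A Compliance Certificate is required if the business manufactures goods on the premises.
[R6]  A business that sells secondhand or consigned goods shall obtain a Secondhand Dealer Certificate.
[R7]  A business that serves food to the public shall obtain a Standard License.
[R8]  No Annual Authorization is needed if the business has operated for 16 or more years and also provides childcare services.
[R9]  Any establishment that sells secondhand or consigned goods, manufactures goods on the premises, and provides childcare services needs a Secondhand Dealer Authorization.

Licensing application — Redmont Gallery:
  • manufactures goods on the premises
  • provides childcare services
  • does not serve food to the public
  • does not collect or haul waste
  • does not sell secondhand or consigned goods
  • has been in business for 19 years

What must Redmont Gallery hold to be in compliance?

Compliance Certificate

[R1] provides childcare services → exempt from Annual Authorization.
[R2] manufactures goods on the premises → Annual Authorization required.
[R3] does not serve food to the public → Standard Authorization not required.
[R4] years in business 19 ≥ 11; does not collect or haul waste; manufactures goods on the premises → Trade Certificate not required.
[R5] manufactures goods on the premises → Compliance Certificate required.
[R6] does not sell secondhand or consigned goods → Secondhand Dealer Certificate not required.
[R7] does not serve food to the public → Standard License not required.
[R8] years in business 19 ≥ 16; provides childcare services → exempt from Annual Authorization.
[R9] does not sell secondhand or consigned goods; manufactures goods on the premises; provides childcare services → Secondhand Dealer Authorization not required.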